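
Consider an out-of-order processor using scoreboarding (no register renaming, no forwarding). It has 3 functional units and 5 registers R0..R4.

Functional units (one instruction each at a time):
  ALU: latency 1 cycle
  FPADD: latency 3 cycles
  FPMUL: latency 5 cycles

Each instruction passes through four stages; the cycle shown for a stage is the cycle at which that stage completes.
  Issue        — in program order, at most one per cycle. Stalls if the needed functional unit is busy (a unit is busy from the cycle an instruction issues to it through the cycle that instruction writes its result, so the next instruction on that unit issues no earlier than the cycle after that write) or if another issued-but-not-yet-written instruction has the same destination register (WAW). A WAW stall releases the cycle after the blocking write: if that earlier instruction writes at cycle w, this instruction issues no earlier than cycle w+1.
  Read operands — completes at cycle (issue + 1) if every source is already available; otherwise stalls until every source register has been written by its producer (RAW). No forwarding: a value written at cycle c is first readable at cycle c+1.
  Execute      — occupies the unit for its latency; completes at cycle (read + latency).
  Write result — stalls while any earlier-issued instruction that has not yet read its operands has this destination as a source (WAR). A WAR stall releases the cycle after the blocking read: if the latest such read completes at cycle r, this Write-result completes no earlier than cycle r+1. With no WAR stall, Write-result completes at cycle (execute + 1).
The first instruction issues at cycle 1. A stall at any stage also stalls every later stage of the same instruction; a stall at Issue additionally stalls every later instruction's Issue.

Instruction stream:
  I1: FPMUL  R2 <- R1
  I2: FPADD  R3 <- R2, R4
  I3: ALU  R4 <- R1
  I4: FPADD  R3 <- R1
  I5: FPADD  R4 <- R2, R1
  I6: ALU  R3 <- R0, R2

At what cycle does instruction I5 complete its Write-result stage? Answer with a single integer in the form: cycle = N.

cycle = 25

t=1  issue I1 (FPMUL)
t=2  I1 read-ops; issue I2 (FPADD)
t=3  issue I3 (ALU)
t=4  I3 read-ops
t=5  I3 finished on ALU
t=7  I1 finished on FPMUL
t=8  I1→R2
t=9  I2 read-ops
t=10  I3→R4
t=12  I2 finished on FPADD
t=13  I2→R3
t=14  issue I4 (FPADD)
t=15  I4 read-ops
t=18  I4 finished on FPADD
t=19  I4→R3
t=20  issue I5 (FPADD)
t=21  I5 read-ops; issue I6 (ALU)
t=22  I6 read-ops
t=23  I6 finished on ALU
t=24  I5 finished on FPADD; I6→R3
t=25  I5→R4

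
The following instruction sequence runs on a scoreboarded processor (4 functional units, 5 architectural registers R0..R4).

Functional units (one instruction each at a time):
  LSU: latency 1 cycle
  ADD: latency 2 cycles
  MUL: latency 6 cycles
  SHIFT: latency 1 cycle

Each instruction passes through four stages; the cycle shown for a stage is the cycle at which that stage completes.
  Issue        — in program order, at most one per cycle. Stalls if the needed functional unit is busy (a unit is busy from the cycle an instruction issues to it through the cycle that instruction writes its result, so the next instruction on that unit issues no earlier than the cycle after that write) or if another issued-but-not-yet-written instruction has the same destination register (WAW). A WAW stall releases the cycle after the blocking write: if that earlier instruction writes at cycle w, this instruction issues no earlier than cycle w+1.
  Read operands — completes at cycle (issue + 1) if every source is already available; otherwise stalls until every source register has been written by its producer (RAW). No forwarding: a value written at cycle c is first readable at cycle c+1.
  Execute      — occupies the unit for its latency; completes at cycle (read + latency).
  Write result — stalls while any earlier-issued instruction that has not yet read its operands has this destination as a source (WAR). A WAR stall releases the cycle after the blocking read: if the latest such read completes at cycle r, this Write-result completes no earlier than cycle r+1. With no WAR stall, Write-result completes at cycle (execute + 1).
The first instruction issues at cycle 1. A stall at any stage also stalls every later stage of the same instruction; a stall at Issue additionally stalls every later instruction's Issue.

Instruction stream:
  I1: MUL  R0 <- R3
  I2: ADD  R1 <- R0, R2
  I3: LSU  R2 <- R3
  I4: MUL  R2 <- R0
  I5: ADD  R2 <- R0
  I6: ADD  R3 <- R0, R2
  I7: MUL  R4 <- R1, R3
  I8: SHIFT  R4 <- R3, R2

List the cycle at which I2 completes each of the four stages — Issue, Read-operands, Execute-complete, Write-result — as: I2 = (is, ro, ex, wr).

I2 = (2, 10, 12, 13)

  I1 | 1 | 2 | 8 | 9
  I2 | 2 | 10 | 12 | 13   RAW R0: wait I1 write@9
  I3 | 3 | 4 | 5 | 11   WAR R2: wait I2 read@10
  I4 | 12 | 13 | 19 | 20   WAW R2: wait I3 write@11
  I5 | 21 | 22 | 24 | 25   WAW R2: wait I4 write@20
  I6 | 26 | 27 | 29 | 30   struct: ADD busy until I5 writes@25
  I7 | 27 | 31 | 37 | 38   RAW R3: wait I6 write@30
  I8 | 39 | 40 | 41 | 42   WAW R4: wait I7 write@38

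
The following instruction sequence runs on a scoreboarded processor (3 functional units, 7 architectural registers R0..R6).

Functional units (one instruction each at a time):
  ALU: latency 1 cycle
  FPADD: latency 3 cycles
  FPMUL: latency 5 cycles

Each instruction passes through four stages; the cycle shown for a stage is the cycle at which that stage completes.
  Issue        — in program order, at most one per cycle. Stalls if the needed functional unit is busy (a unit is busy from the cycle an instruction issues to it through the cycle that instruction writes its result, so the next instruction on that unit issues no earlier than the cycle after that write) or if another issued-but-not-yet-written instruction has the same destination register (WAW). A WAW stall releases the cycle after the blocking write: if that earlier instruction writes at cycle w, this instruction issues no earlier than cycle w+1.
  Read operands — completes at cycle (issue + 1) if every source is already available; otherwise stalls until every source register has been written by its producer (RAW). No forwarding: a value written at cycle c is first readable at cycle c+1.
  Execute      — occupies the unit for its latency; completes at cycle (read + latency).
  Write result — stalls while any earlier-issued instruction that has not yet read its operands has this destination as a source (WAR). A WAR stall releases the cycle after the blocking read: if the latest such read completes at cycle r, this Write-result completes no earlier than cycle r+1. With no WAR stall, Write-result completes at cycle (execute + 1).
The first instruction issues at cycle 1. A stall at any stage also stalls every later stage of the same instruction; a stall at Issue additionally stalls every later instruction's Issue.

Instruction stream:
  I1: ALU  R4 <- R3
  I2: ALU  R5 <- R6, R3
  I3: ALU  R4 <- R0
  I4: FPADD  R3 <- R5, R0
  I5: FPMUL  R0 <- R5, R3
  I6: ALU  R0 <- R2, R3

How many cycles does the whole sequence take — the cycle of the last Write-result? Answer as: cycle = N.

[1] issue I1 (ALU)
[2] I1 read-ops
[3] I1 finished on ALU
[4] I1→R4
[5] issue I2 (ALU)
[6] I2 read-ops
[7] I2 finished on ALU
[8] I2→R5
[9] issue I3 (ALU)
[10] I3 read-ops, issue I4 (FPADD)
[11] I3 finished on ALU, I4 read-ops, issue I5 (FPMUL)
[12] I3→R4
[14] I4 finished on FPADD
[15] I4→R3
[16] I5 read-ops
[21] I5 finished on FPMUL
[22] I5→R0
[23] issue I6 (ALU)
[24] I6 read-ops
[25] I6 finished on ALU
[26] I6→R0

cycle = 26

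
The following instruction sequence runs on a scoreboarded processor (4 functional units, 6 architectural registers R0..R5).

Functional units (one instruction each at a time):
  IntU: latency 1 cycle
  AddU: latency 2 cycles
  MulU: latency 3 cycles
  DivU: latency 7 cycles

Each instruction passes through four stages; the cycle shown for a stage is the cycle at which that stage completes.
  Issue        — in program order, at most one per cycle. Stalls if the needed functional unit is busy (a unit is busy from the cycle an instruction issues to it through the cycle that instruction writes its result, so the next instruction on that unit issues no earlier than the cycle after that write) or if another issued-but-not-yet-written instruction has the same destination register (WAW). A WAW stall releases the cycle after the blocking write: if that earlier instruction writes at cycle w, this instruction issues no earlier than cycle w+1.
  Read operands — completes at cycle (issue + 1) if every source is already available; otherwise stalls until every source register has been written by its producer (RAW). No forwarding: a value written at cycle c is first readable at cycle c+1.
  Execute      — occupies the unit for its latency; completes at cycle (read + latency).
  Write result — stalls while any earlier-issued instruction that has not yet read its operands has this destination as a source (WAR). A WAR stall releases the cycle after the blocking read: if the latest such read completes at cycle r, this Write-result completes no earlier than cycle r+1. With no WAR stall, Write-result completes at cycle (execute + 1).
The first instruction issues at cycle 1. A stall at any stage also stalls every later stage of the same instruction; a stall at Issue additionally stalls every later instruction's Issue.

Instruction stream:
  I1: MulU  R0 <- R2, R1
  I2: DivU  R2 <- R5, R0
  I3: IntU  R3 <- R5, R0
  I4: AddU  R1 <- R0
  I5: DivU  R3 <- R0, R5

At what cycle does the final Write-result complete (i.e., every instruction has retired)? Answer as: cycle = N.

cycle = 25

[1] issue I1 (MulU)
[2] I1 read-ops · issue I2 (DivU)
[3] issue I3 (IntU)
[4] issue I4 (AddU)
[5] I1 finished on MulU
[6] I1→R0
[7] I2 read-ops · I3 read-ops · I4 read-ops
[8] I3 finished on IntU
[9] I3→R3 · I4 finished on AddU
[10] I4→R1
[14] I2 finished on DivU
[15] I2→R2
[16] issue I5 (DivU)
[17] I5 read-ops
[24] I5 finished on DivU
[25] I5→R3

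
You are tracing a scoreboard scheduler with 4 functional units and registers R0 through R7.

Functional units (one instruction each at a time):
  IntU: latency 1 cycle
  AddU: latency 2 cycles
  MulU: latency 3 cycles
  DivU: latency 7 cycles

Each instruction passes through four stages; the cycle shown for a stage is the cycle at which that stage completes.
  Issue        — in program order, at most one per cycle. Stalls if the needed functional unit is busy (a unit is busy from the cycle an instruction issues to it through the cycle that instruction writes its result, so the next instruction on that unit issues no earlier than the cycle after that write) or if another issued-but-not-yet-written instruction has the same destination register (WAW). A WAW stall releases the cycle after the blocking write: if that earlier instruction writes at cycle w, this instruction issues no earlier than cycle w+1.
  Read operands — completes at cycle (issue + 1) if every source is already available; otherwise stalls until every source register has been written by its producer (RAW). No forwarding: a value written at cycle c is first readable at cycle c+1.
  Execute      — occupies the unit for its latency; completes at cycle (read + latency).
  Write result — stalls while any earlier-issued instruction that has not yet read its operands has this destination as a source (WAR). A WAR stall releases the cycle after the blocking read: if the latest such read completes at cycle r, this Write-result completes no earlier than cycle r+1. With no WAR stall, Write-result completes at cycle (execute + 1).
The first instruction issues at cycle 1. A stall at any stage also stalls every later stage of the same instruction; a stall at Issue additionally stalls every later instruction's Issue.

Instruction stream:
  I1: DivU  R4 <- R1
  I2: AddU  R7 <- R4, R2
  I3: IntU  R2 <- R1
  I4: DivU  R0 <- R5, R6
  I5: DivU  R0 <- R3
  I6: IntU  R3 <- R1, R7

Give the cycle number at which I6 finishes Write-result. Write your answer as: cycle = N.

t=1  I1→DivU
t=2  I1 RO · I2→AddU
t=3  I3→IntU
t=4  I3 RO
t=5  I3 EX
t=9  I1 EX
t=10  I1 WR R4
t=11  I2 RO · I4→DivU
t=12  I3 WR R2 · I4 RO
t=13  I2 EX
t=14  I2 WR R7
t=19  I4 EX
t=20  I4 WR R0
t=21  I5→DivU
t=22  I5 RO · I6→IntU
t=23  I6 RO
t=24  I6 EX
t=25  I6 WR R3
t=29  I5 EX
t=30  I5 WR R0

cycle = 25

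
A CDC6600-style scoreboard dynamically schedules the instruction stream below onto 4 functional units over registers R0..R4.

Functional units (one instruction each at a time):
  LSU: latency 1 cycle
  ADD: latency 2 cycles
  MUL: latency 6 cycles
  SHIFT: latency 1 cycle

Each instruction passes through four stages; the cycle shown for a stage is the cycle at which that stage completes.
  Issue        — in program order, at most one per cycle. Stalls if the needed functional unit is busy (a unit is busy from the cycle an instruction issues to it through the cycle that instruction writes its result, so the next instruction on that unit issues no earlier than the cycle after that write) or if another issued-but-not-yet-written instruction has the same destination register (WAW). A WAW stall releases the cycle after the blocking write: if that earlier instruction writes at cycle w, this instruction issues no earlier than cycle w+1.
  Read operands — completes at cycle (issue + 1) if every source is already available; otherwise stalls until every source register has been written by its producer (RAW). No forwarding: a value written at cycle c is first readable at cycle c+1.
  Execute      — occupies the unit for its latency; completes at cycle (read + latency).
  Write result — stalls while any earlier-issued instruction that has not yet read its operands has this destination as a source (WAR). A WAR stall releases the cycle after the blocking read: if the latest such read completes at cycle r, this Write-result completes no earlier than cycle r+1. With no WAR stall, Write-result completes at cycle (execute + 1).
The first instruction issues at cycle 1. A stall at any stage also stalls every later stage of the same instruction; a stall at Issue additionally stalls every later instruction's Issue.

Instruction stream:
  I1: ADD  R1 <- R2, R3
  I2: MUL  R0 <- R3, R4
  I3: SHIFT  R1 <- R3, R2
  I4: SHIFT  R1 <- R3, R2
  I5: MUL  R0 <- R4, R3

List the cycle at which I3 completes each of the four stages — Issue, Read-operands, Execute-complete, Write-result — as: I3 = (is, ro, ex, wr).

  I1 | 1 | 2 | 4 | 5
  I2 | 2 | 3 | 9 | 10
  I3 | 6 | 7 | 8 | 9   WAW R1: wait I1 write@5
  I4 | 10 | 11 | 12 | 13   struct: SHIFT busy until I3 writes@9
  I5 | 11 | 12 | 18 | 19

I3 = (6, 7, 8, 9)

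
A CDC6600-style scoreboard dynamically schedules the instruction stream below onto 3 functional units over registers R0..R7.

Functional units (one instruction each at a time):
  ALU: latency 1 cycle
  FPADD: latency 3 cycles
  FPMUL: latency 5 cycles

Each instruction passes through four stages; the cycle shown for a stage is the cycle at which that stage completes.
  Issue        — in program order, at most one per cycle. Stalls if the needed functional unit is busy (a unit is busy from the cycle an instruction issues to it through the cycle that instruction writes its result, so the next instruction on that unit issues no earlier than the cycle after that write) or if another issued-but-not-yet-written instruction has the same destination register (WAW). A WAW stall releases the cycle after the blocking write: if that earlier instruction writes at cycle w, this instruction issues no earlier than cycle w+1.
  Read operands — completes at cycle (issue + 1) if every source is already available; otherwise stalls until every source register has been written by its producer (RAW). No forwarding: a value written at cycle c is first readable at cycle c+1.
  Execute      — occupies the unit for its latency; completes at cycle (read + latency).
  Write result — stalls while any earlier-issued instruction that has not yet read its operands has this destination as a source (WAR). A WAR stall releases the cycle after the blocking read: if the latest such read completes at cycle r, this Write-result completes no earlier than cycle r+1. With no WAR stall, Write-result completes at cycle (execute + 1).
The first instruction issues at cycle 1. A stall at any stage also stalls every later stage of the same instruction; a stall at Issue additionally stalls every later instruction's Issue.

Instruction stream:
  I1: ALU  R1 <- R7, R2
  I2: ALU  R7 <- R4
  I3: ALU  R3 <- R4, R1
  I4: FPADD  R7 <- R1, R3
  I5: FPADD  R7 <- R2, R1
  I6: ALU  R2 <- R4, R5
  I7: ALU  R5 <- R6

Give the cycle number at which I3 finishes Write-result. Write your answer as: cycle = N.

cycle = 12

I1 -> (1, 2, 3, 4)
I2 -> (5, 6, 7, 8)  // struct: ALU busy until I1 writes@4
I3 -> (9, 10, 11, 12)  // struct: ALU busy until I2 writes@8
I4 -> (10, 13, 16, 17)  // RAW R3: wait I3 write@12
I5 -> (18, 19, 22, 23)  // struct: FPADD busy until I4 writes@17
I6 -> (19, 20, 21, 22)
I7 -> (23, 24, 25, 26)  // struct: ALU busy until I6 writes@22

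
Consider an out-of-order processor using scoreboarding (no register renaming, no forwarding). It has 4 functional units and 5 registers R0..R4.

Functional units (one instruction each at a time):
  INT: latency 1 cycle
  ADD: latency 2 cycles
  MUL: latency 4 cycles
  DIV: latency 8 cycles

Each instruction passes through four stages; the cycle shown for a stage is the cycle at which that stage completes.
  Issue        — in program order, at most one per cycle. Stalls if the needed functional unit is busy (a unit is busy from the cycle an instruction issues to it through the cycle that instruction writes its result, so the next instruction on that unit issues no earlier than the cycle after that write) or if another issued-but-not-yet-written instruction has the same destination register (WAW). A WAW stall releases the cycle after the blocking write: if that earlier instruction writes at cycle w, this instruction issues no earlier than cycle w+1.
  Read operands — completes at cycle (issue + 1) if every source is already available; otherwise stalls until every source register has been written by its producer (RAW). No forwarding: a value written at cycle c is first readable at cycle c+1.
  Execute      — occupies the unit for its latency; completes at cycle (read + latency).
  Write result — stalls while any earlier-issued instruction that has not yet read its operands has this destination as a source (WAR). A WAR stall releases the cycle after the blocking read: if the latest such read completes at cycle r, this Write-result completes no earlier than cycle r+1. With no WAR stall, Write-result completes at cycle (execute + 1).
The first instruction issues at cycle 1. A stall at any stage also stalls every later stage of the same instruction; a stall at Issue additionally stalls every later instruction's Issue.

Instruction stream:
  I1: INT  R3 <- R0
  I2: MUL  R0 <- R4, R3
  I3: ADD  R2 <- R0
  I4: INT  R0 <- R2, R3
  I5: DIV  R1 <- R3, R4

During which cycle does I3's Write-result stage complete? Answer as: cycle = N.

I1  is:1  ro:2  ex:3  wr:4
I2  is:2  ro:5  ex:9  wr:10  — RAW R3: wait I1 write@4
I3  is:3  ro:11  ex:13  wr:14  — RAW R0: wait I2 write@10
I4  is:11  ro:15  ex:16  wr:17  — WAW R0: wait I2 write@10, RAW R2: wait I3 write@14
I5  is:12  ro:13  ex:21  wr:22

cycle = 14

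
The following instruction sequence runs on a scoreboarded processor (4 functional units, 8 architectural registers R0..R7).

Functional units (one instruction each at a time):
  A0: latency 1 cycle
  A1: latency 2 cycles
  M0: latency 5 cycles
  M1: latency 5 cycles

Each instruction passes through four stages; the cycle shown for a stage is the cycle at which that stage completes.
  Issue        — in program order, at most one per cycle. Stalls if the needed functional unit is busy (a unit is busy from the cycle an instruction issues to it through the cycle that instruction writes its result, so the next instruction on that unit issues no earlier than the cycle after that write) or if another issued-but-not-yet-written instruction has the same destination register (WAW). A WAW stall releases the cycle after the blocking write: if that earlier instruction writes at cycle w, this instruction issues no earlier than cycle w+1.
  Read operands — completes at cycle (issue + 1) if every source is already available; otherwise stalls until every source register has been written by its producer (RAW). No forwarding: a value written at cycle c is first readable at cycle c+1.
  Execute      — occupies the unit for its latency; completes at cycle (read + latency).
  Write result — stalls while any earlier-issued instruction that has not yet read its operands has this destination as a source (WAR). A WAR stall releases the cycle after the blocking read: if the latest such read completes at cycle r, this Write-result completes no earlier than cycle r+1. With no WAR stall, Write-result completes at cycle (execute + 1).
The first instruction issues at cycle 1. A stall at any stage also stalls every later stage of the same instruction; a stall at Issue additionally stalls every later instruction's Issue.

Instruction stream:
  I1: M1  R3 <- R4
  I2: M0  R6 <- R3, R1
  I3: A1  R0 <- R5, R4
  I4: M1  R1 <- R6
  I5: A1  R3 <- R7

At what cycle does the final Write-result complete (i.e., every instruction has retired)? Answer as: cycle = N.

cycle = 22

  I1 | 1 | 2 | 7 | 8
  I2 | 2 | 9 | 14 | 15   RAW R3: wait I1 write@8
  I3 | 3 | 4 | 6 | 7
  I4 | 9 | 16 | 21 | 22   struct: M1 busy until I1 writes@8 · RAW R6: wait I2 write@15
  I5 | 10 | 11 | 13 | 14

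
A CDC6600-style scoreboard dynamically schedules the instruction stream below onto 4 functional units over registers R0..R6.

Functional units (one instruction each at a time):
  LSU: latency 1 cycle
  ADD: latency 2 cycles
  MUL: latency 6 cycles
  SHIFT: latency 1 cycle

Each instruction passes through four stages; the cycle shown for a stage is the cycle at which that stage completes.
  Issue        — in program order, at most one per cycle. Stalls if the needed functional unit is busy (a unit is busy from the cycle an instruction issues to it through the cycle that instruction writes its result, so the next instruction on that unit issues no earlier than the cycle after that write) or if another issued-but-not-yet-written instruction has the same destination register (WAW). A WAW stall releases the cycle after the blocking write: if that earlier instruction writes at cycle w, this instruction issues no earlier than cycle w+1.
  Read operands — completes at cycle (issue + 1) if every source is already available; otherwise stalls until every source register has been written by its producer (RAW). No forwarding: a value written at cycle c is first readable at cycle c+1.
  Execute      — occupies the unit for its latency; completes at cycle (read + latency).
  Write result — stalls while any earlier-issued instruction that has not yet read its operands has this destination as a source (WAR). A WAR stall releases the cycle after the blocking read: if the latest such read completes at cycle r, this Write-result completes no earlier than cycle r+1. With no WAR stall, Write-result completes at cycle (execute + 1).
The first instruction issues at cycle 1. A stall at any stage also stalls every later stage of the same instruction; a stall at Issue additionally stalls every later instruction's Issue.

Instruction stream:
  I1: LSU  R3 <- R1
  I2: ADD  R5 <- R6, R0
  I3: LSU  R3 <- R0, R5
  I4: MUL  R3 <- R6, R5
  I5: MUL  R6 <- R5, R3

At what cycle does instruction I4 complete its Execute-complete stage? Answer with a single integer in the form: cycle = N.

t=1  I1 dispatched to LSU
t=2  I1 operands ready | I2 dispatched to ADD
t=3  I1 complete | I2 operands ready
t=4  R3←I1
t=5  I2 complete | I3 dispatched to LSU
t=6  R5←I2
t=7  I3 operands ready
t=8  I3 complete
t=9  R3←I3
t=10  I4 dispatched to MUL
t=11  I4 operands ready
t=17  I4 complete
t=18  R3←I4
t=19  I5 dispatched to MUL
t=20  I5 operands ready
t=26  I5 complete
t=27  R6←I5

cycle = 17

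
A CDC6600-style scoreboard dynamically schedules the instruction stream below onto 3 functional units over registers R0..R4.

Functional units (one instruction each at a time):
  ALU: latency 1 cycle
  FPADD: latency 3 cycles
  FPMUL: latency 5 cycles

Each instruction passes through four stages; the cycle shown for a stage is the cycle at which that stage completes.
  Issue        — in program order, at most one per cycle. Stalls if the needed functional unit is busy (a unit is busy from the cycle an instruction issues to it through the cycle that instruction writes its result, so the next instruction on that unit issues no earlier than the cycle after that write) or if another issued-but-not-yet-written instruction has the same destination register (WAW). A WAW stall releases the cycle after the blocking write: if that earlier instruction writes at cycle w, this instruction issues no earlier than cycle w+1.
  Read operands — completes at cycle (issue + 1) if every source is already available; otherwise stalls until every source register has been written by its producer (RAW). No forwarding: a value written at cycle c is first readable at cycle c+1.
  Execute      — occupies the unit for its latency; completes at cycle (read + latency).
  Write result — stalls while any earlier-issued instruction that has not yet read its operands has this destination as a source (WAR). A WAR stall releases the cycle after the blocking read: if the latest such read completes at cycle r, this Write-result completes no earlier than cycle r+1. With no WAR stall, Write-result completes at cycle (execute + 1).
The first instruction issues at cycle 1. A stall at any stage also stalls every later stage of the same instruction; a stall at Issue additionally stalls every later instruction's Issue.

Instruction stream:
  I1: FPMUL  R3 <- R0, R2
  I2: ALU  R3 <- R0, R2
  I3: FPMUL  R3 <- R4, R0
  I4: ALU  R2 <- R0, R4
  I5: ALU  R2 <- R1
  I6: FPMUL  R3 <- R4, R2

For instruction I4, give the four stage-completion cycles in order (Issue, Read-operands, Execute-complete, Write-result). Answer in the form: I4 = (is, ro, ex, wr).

I4 = (14, 15, 16, 17)

  I1 | 1 | 2 | 7 | 8
  I2 | 9 | 10 | 11 | 12   WAW R3: wait I1 write@8
  I3 | 13 | 14 | 19 | 20   WAW R3: wait I2 write@12
  I4 | 14 | 15 | 16 | 17
  I5 | 18 | 19 | 20 | 21   struct: ALU busy until I4 writes@17
  I6 | 21 | 22 | 27 | 28   struct: FPMUL busy until I3 writes@20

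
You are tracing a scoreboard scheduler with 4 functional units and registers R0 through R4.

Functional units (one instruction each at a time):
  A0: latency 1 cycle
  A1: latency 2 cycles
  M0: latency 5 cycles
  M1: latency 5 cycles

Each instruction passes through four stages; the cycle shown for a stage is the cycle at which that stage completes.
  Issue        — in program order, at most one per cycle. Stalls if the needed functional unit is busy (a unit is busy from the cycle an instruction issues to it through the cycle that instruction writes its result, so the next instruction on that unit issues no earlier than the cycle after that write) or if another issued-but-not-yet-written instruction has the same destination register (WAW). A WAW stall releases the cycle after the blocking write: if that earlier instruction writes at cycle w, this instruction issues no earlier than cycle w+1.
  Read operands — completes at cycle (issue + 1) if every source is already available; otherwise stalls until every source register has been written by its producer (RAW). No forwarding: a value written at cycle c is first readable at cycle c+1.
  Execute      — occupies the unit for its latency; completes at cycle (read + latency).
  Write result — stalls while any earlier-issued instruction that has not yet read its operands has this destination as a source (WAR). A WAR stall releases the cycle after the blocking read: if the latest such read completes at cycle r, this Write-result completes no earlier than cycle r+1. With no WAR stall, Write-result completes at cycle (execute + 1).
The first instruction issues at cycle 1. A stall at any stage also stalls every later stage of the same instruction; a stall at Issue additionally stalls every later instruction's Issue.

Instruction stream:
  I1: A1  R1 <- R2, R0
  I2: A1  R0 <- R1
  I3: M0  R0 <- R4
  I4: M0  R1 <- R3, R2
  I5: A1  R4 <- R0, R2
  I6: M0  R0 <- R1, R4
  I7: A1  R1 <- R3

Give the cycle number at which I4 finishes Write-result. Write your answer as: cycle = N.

c1: I1→A1
c2: I1 RO
c4: I1 EX
c5: I1 WR R1
c6: I2→A1
c7: I2 RO
c9: I2 EX
c10: I2 WR R0
c11: I3→M0
c12: I3 RO
c17: I3 EX
c18: I3 WR R0
c19: I4→M0
c20: I4 RO · I5→A1
c21: I5 RO
c23: I5 EX
c24: I5 WR R4
c25: I4 EX
c26: I4 WR R1
c27: I6→M0
c28: I6 RO · I7→A1
c29: I7 RO
c31: I7 EX
c32: I7 WR R1
c33: I6 EX
c34: I6 WR R0

cycle = 26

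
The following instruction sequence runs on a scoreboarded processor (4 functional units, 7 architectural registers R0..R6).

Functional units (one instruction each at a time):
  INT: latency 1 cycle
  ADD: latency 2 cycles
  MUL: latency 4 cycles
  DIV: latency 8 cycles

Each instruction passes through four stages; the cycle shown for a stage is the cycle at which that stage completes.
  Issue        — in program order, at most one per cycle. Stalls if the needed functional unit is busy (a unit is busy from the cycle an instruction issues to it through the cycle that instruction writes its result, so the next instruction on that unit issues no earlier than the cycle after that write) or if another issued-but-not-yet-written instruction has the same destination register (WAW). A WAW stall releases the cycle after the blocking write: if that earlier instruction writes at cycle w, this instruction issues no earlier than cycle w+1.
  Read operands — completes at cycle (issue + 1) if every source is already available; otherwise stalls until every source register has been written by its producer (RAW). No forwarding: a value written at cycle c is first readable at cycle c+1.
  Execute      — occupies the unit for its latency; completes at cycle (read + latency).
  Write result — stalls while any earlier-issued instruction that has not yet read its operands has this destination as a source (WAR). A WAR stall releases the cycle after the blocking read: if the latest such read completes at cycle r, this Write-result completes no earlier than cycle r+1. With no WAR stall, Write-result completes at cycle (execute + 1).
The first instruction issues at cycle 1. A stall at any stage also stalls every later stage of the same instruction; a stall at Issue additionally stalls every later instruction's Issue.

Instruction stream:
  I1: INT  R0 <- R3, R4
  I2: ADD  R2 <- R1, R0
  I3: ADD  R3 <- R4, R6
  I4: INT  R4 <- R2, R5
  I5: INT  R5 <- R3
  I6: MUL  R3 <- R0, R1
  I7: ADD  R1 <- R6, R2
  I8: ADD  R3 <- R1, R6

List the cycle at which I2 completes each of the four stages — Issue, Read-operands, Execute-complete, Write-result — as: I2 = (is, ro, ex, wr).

t=1  I1 dispatched to INT
t=2  I1 operands ready · I2 dispatched to ADD
t=3  I1 complete
t=4  R0←I1
t=5  I2 operands ready
t=7  I2 complete
t=8  R2←I2
t=9  I3 dispatched to ADD
t=10  I3 operands ready · I4 dispatched to INT
t=11  I4 operands ready
t=12  I3 complete · I4 complete
t=13  R3←I3 · R4←I4
t=14  I5 dispatched to INT
t=15  I5 operands ready · I6 dispatched to MUL
t=16  I5 complete · I6 operands ready · I7 dispatched to ADD
t=17  R5←I5 · I7 operands ready
t=19  I7 complete
t=20  I6 complete · R1←I7
t=21  R3←I6
t=22  I8 dispatched to ADD
t=23  I8 operands ready
t=25  I8 complete
t=26  R3←I8

I2 = (2, 5, 7, 8)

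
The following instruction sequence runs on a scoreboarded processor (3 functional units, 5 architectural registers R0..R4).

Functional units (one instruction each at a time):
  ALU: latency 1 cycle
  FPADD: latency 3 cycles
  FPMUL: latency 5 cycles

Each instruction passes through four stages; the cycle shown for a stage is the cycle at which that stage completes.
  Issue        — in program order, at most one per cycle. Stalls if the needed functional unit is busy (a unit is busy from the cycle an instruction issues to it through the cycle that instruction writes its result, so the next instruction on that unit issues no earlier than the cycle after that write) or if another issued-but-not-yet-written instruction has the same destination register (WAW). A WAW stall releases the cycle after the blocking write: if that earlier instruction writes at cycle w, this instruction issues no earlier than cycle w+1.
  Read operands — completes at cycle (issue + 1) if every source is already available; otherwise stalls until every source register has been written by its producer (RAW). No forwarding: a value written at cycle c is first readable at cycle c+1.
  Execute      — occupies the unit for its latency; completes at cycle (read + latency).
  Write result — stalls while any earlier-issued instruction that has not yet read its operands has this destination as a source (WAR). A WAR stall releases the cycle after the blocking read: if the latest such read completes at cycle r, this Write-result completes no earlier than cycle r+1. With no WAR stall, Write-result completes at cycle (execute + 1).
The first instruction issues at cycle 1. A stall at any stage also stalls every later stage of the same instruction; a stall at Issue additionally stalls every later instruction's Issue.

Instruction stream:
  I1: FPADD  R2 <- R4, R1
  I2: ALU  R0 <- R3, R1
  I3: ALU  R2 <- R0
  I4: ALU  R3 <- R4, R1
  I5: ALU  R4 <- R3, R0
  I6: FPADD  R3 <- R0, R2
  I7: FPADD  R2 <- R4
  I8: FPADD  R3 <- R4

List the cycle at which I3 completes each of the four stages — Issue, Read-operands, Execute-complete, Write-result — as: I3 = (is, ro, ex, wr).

I3 = (7, 8, 9, 10)

t=1  I1→FPADD
t=2  I1 RO, I2→ALU
t=3  I2 RO
t=4  I2 EX
t=5  I1 EX, I2 WR R0
t=6  I1 WR R2
t=7  I3→ALU
t=8  I3 RO
t=9  I3 EX
t=10  I3 WR R2
t=11  I4→ALU
t=12  I4 RO
t=13  I4 EX
t=14  I4 WR R3
t=15  I5→ALU
t=16  I5 RO, I6→FPADD
t=17  I5 EX, I6 RO
t=18  I5 WR R4
t=20  I6 EX
t=21  I6 WR R3
t=22  I7→FPADD
t=23  I7 RO
t=26  I7 EX
t=27  I7 WR R2
t=28  I8→FPADD
t=29  I8 RO
t=32  I8 EX
t=33  I8 WR R3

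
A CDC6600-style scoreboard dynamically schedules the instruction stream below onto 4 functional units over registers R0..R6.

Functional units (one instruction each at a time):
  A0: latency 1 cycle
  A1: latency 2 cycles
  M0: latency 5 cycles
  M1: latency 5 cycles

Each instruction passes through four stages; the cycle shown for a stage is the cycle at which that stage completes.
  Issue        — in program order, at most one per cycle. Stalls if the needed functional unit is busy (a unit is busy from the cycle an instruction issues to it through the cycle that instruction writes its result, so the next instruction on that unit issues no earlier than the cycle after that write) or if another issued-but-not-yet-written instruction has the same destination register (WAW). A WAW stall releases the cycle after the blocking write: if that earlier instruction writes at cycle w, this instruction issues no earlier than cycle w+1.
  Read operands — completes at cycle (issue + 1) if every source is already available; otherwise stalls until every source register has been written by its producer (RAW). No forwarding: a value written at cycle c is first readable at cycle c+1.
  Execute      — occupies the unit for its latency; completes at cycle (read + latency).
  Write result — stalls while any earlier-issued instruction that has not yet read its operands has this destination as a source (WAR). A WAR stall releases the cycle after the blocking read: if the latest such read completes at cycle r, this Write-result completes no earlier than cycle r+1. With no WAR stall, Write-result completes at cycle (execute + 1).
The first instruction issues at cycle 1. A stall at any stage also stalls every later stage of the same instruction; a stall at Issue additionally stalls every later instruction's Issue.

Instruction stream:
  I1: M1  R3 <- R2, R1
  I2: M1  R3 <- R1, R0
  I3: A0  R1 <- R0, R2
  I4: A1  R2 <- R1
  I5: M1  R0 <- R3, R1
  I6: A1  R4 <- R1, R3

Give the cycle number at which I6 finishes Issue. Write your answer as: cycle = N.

cycle 1: I1→M1
cycle 2: I1 RO
cycle 7: I1 EX
cycle 8: I1 WR R3
cycle 9: I2→M1
cycle 10: I2 RO, I3→A0
cycle 11: I3 RO, I4→A1
cycle 12: I3 EX
cycle 13: I3 WR R1
cycle 14: I4 RO
cycle 15: I2 EX
cycle 16: I2 WR R3, I4 EX
cycle 17: I4 WR R2, I5→M1
cycle 18: I5 RO, I6→A1
cycle 19: I6 RO
cycle 21: I6 EX
cycle 22: I6 WR R4
cycle 23: I5 EX
cycle 24: I5 WR R0

cycle = 18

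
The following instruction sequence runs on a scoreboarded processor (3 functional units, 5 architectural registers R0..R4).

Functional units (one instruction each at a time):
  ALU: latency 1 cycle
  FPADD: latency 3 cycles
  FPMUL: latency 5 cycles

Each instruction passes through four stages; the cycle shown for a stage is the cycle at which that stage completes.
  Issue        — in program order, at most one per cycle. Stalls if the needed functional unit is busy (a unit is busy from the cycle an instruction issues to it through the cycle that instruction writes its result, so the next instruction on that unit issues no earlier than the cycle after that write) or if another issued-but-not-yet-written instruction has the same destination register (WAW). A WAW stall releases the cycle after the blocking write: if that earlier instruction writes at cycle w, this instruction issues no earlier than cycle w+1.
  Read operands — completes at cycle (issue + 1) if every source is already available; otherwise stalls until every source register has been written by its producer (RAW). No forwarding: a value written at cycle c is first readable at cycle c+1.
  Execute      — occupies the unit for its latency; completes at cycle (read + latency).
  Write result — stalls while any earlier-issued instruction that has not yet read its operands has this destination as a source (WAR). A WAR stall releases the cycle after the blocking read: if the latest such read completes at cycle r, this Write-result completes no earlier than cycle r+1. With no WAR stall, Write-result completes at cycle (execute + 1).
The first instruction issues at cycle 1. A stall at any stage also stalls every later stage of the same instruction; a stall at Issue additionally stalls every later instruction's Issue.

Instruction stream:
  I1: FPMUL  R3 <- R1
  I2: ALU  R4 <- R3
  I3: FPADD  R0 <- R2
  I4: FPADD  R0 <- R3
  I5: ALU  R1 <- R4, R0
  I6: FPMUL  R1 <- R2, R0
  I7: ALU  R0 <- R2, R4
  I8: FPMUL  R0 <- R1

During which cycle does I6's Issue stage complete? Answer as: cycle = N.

1) issue 1, read 2, done 7, write 8
2) issue 2, read 9, done 10, write 11  <RAW R3: wait I1 write@8>
3) issue 3, read 4, done 7, write 8
4) issue 9, read 10, done 13, write 14  <struct: FPADD busy until I3 writes@8>
5) issue 12, read 15, done 16, write 17  <struct: ALU busy until I2 writes@11 / RAW R0: wait I4 write@14>
6) issue 18, read 19, done 24, write 25  <WAW R1: wait I5 write@17>
7) issue 19, read 20, done 21, write 22
8) issue 26, read 27, done 32, write 33  <struct: FPMUL busy until I6 writes@25>

cycle = 18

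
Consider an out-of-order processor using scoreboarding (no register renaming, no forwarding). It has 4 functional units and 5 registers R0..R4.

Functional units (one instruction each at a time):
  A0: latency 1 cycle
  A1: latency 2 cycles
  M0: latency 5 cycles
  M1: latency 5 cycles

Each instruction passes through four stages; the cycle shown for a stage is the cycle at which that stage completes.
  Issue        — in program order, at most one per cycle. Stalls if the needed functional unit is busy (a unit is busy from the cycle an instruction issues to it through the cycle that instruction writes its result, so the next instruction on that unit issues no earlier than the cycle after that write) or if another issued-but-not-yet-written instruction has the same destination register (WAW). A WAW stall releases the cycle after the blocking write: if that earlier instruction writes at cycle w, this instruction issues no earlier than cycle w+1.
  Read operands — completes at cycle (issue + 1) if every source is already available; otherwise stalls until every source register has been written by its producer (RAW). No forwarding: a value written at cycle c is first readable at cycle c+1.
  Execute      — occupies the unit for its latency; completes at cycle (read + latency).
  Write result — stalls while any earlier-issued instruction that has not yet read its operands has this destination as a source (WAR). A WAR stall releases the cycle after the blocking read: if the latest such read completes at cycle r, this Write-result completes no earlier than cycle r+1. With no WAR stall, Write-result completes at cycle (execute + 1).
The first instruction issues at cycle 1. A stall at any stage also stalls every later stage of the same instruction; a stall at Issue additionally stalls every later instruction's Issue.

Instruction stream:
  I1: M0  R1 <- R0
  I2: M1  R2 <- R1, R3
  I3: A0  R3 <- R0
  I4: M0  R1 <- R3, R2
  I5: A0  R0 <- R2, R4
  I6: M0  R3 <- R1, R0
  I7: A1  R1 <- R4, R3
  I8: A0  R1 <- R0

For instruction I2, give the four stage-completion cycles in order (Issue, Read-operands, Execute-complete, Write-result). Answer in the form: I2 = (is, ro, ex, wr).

cycle 1: I1→M0
cycle 2: I1 RO | I2→M1
cycle 3: I3→A0
cycle 4: I3 RO
cycle 5: I3 EX
cycle 7: I1 EX
cycle 8: I1 WR R1
cycle 9: I2 RO | I4→M0
cycle 10: I3 WR R3
cycle 11: I5→A0
cycle 14: I2 EX
cycle 15: I2 WR R2
cycle 16: I4 RO | I5 RO
cycle 17: I5 EX
cycle 18: I5 WR R0
cycle 21: I4 EX
cycle 22: I4 WR R1
cycle 23: I6→M0
cycle 24: I6 RO | I7→A1
cycle 29: I6 EX
cycle 30: I6 WR R3
cycle 31: I7 RO
cycle 33: I7 EX
cycle 34: I7 WR R1
cycle 35: I8→A0
cycle 36: I8 RO
cycle 37: I8 EX
cycle 38: I8 WR R1

I2 = (2, 9, 14, 15)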